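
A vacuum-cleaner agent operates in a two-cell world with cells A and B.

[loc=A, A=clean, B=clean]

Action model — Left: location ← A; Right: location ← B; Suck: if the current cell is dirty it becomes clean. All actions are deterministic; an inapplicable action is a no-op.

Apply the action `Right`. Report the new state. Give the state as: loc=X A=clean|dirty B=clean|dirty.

loc=B A=clean B=clean

start: loc=A A=clean B=clean
Right (#1): loc=B A=clean B=clean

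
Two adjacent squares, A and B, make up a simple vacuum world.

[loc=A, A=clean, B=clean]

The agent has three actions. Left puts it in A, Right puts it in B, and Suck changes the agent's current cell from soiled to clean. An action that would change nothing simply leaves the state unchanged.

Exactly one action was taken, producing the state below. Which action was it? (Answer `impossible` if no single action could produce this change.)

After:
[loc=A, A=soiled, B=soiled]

impossible

try  Left: <A|clean|clean>
try Right: <B|clean|clean>
try  Suck: <A|clean|clean>
no single action produces the after-state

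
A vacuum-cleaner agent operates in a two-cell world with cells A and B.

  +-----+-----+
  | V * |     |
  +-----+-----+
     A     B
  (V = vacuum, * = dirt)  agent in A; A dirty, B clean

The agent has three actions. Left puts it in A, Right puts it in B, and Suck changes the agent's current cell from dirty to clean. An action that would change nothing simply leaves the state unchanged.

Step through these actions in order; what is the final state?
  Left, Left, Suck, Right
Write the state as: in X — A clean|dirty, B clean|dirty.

in B — A clean, B clean

t=1 Left ⇒ in A — A dirty, B clean
t=2 Left ⇒ in A — A dirty, B clean
t=3 Suck ⇒ in A — A clean, B clean
t=4 Right ⇒ in B — A clean, B clean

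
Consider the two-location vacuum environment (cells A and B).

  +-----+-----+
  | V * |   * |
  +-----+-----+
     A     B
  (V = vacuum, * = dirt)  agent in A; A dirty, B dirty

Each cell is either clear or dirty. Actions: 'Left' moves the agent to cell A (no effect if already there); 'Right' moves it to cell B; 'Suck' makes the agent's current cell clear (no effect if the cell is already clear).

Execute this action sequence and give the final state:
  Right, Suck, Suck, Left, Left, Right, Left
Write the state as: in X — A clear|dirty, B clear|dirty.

in A — A dirty, B clear

step 1/7 (Right): in B — A dirty, B dirty
step 2/7 (Suck): in B — A dirty, B clear
step 3/7 (Suck): in B — A dirty, B clear
step 4/7 (Left): in A — A dirty, B clear
step 5/7 (Left): in A — A dirty, B clear
step 6/7 (Right): in B — A dirty, B clear
step 7/7 (Left): in A — A dirty, B clear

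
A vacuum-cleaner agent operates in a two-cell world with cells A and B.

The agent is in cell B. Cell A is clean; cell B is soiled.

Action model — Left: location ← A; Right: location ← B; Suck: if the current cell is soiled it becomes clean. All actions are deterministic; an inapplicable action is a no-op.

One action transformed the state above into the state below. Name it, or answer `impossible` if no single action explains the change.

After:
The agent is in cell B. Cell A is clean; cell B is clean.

Suck

try  Left: <A|clean|soiled>
try Right: <B|clean|soiled>
try  Suck: <B|clean|clean>  ← match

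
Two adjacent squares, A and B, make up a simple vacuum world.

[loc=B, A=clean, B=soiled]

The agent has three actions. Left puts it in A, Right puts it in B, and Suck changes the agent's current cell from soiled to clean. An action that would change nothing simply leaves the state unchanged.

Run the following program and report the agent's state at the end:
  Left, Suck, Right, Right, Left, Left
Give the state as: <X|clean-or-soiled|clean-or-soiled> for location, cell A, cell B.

<A|clean|soiled>

step 1/6 (Left): <A|clean|soiled>
step 2/6 (Suck): <A|clean|soiled>
step 3/6 (Right): <B|clean|soiled>
step 4/6 (Right): <B|clean|soiled>
step 5/6 (Left): <A|clean|soiled>
step 6/6 (Left): <A|clean|soiled>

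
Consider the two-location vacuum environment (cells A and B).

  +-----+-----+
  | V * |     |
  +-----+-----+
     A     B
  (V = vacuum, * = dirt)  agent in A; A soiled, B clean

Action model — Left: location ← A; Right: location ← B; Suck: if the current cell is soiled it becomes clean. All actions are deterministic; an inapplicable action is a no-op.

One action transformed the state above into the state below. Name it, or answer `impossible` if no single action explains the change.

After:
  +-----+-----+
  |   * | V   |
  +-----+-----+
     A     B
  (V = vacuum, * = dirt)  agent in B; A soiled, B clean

Right

try  Left: <A|soiled|clean>
try Right: <B|soiled|clean>  ← match
try  Suck: <A|clean|clean>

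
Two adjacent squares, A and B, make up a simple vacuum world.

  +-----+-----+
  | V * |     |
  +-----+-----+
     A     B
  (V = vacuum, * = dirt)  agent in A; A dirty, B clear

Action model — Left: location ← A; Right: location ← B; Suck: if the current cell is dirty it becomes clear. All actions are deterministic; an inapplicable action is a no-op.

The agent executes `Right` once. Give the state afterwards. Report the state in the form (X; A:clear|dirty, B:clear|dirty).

(B; A:dirty, B:clear)

start: (A; A:dirty, B:clear)
t=1 Right ⇒ (B; A:dirty, B:clear)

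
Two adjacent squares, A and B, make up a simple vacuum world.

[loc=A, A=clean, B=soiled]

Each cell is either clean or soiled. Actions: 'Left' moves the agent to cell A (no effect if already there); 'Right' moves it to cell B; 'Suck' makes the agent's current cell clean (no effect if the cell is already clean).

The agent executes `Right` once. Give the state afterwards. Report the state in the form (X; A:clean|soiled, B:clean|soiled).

start: (A; A:clean, B:soiled)
step 1/1 (Right): (B; A:clean, B:soiled)

(B; A:clean, B:soiled)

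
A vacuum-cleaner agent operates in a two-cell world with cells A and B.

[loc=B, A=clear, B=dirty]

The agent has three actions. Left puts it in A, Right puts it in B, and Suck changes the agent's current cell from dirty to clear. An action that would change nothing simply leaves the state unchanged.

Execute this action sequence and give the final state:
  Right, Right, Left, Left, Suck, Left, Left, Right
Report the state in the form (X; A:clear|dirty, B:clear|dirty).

(B; A:clear, B:dirty)

[1] after Right: (B; A:clear, B:dirty)
[2] after Right: (B; A:clear, B:dirty)
[3] after Left: (A; A:clear, B:dirty)
[4] after Left: (A; A:clear, B:dirty)
[5] after Suck: (A; A:clear, B:dirty)
[6] after Left: (A; A:clear, B:dirty)
[7] after Left: (A; A:clear, B:dirty)
[8] after Right: (B; A:clear, B:dirty)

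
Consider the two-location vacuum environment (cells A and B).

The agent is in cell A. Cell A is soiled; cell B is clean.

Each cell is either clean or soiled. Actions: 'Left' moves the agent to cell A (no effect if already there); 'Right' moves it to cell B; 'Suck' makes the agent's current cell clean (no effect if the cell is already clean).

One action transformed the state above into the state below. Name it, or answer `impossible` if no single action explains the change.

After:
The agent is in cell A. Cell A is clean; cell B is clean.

try  Left: <A|soiled|clean>
try Right: <B|soiled|clean>
try  Suck: <A|clean|clean>  ← match

Suck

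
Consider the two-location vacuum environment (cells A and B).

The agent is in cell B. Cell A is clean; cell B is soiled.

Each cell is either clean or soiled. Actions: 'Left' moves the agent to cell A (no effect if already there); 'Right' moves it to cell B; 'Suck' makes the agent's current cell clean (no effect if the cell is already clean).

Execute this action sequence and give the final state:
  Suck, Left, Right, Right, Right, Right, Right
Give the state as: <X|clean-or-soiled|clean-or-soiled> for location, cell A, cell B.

1) do Suck; now <B|clean|clean>
2) do Left; now <A|clean|clean>
3) do Right; now <B|clean|clean>
4) do Right; now <B|clean|clean>
5) do Right; now <B|clean|clean>
6) do Right; now <B|clean|clean>
7) do Right; now <B|clean|clean>

<B|clean|clean>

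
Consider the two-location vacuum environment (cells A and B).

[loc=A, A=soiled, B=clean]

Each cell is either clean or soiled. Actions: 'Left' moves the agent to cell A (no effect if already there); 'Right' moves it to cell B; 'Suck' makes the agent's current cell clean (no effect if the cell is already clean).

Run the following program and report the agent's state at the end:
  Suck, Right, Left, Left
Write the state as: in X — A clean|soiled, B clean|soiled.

in A — A clean, B clean

t=1 Suck ⇒ in A — A clean, B clean
t=2 Right ⇒ in B — A clean, B clean
t=3 Left ⇒ in A — A clean, B clean
t=4 Left ⇒ in A — A clean, B clean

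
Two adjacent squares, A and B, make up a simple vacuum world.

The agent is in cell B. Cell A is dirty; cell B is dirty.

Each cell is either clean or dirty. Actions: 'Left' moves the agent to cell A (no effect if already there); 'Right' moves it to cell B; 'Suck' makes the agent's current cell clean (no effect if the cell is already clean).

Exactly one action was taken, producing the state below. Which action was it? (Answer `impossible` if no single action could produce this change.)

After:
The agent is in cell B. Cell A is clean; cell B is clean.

try  Left: loc=A A=dirty B=dirty
try Right: loc=B A=dirty B=dirty
try  Suck: loc=B A=dirty B=clean
no single action produces the after-state

impossible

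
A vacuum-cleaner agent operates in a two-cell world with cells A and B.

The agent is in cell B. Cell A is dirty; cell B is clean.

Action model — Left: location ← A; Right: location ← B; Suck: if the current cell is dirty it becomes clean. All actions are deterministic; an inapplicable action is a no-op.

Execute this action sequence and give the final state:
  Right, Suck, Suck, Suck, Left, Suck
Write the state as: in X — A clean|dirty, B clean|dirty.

Right (#1): in B — A dirty, B clean
Suck (#2): in B — A dirty, B clean
Suck (#3): in B — A dirty, B clean
Suck (#4): in B — A dirty, B clean
Left (#5): in A — A dirty, B clean
Suck (#6): in A — A clean, B clean

in A — A clean, B clean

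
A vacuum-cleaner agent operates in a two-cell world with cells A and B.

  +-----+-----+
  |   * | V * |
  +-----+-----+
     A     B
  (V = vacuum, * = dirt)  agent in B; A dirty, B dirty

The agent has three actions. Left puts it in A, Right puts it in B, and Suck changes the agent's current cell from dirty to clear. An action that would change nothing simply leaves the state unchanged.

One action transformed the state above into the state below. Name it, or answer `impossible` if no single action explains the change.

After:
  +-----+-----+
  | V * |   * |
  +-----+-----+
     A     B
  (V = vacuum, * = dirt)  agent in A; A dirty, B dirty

try  Left: in A — A dirty, B dirty  ← match
try Right: in B — A dirty, B dirty
try  Suck: in B — A dirty, B clear

Left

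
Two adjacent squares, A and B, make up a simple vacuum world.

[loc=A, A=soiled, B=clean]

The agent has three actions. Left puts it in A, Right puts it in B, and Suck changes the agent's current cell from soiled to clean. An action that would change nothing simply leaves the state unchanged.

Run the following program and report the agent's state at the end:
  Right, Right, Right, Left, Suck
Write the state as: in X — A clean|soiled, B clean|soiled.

in A — A clean, B clean

t=1 Right ⇒ in B — A soiled, B clean
t=2 Right ⇒ in B — A soiled, B clean
t=3 Right ⇒ in B — A soiled, B clean
t=4 Left ⇒ in A — A soiled, B clean
t=5 Suck ⇒ in A — A clean, B clean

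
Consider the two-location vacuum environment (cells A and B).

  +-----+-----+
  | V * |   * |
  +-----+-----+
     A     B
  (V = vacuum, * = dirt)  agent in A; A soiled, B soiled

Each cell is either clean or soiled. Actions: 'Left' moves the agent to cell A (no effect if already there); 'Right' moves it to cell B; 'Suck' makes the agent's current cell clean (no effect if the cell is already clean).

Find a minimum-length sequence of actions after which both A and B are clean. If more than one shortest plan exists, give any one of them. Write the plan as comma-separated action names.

Suck, Right, Suck

1. Suck → (A; A:clean, B:soiled)
2. Right → (B; A:clean, B:soiled)
3. Suck → (B; A:clean, B:clean)
min 3: Suck A + move + Suck B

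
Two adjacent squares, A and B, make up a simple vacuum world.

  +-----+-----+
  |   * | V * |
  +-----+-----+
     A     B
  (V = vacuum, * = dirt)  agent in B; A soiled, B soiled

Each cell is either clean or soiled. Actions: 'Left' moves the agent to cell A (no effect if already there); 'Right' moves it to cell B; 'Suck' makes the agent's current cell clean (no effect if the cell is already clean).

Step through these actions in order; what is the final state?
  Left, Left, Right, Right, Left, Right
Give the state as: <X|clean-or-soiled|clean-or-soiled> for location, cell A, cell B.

<B|soiled|soiled>

1. Left → <A|soiled|soiled>
2. Left → <A|soiled|soiled>
3. Right → <B|soiled|soiled>
4. Right → <B|soiled|soiled>
5. Left → <A|soiled|soiled>
6. Right → <B|soiled|soiled>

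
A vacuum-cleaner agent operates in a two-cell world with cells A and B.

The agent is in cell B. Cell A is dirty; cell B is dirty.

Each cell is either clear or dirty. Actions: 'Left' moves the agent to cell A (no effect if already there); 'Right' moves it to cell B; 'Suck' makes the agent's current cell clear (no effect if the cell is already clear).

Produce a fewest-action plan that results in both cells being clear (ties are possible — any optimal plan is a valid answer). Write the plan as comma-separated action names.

Suck (#1): <B|dirty|clear>
Left (#2): <A|dirty|clear>
Suck (#3): <A|clear|clear>
min 3: Suck B + move + Suck A

Suck, Left, Suck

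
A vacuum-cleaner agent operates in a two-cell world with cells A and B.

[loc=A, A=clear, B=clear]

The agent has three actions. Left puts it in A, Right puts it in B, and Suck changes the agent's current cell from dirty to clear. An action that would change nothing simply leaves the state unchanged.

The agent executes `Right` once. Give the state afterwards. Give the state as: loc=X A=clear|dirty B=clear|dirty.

loc=B A=clear B=clear

start: loc=A A=clear B=clear
t=1 Right ⇒ loc=B A=clear B=clear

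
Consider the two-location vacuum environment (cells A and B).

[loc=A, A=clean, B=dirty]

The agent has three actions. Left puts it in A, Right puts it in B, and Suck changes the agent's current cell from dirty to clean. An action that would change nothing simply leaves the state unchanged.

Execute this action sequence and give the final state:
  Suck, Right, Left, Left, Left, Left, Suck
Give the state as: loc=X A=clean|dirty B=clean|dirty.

[1] after Suck: loc=A A=clean B=dirty
[2] after Right: loc=B A=clean B=dirty
[3] after Left: loc=A A=clean B=dirty
[4] after Left: loc=A A=clean B=dirty
[5] after Left: loc=A A=clean B=dirty
[6] after Left: loc=A A=clean B=dirty
[7] after Suck: loc=A A=clean B=dirty

loc=A A=clean B=dirty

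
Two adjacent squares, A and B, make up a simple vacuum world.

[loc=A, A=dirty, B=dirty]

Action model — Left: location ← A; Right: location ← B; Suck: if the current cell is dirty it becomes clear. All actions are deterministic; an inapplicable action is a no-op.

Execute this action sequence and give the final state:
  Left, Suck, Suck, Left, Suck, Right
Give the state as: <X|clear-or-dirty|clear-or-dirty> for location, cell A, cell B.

<B|clear|dirty>

1) do Left; now <A|dirty|dirty>
2) do Suck; now <A|clear|dirty>
3) do Suck; now <A|clear|dirty>
4) do Left; now <A|clear|dirty>
5) do Suck; now <A|clear|dirty>
6) do Right; now <B|clear|dirty>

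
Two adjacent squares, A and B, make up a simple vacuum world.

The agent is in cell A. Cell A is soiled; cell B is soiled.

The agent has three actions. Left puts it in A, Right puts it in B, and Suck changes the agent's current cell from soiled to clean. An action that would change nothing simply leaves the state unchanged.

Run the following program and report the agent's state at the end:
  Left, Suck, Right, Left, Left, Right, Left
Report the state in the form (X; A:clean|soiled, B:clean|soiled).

(A; A:clean, B:soiled)

1) do Left; now (A; A:soiled, B:soiled)
2) do Suck; now (A; A:clean, B:soiled)
3) do Right; now (B; A:clean, B:soiled)
4) do Left; now (A; A:clean, B:soiled)
5) do Left; now (A; A:clean, B:soiled)
6) do Right; now (B; A:clean, B:soiled)
7) do Left; now (A; A:clean, B:soiled)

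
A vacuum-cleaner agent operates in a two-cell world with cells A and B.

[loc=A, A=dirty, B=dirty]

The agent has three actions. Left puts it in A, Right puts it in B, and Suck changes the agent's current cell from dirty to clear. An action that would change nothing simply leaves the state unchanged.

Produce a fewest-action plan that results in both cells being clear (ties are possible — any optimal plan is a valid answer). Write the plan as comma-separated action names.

Suck, Right, Suck

Suck (#1): loc=A A=clear B=dirty
Right (#2): loc=B A=clear B=dirty
Suck (#3): loc=B A=clear B=clear
min 3: Suck A + move + Suck B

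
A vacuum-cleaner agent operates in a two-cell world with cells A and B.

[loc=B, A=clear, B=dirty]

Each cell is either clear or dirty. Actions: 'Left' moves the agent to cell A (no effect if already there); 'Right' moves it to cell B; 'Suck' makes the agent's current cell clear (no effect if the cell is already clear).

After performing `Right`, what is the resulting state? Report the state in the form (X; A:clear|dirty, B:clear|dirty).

(B; A:clear, B:dirty)

start: (B; A:clear, B:dirty)
1) do Right; now (B; A:clear, B:dirty)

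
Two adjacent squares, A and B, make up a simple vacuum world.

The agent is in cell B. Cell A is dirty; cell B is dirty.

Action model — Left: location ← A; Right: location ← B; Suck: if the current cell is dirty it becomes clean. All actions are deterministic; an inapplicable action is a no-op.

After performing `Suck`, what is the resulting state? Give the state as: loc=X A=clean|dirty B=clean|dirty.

start: loc=B A=dirty B=dirty
t=1 Suck ⇒ loc=B A=dirty B=clean

loc=B A=dirty B=clean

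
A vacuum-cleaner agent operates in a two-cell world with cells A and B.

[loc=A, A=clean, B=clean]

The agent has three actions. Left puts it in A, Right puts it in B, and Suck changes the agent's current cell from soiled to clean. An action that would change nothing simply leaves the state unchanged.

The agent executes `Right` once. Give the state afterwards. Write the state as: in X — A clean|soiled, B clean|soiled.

in B — A clean, B clean

start: in A — A clean, B clean
1. Right → in B — A clean, B clean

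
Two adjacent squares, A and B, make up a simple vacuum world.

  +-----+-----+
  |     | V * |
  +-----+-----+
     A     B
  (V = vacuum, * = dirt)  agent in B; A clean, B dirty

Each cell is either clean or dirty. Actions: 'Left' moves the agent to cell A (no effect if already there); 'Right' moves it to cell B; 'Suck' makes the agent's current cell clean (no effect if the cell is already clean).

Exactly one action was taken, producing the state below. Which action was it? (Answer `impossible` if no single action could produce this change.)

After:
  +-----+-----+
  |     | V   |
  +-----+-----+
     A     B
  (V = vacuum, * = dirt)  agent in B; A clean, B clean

Suck

try  Left: loc=A A=clean B=dirty
try Right: loc=B A=clean B=dirty
try  Suck: loc=B A=clean B=clean  ← match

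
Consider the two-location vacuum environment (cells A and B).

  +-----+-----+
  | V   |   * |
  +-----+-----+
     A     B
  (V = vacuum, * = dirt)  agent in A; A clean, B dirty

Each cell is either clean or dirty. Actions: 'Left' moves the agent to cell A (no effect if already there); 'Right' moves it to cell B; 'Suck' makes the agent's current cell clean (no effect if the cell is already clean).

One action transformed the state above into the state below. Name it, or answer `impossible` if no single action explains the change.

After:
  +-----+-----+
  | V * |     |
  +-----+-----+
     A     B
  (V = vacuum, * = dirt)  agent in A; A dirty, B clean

impossible

try  Left: (A; A:clean, B:dirty)
try Right: (B; A:clean, B:dirty)
try  Suck: (A; A:clean, B:dirty)
no single action produces the after-state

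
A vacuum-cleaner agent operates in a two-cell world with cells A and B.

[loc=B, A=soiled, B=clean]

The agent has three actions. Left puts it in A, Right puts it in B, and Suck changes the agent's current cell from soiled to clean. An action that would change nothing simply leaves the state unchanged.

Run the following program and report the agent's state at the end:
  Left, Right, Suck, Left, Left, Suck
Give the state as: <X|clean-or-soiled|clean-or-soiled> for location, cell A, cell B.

<A|clean|clean>

step 1/6 (Left): <A|soiled|clean>
step 2/6 (Right): <B|soiled|clean>
step 3/6 (Suck): <B|soiled|clean>
step 4/6 (Left): <A|soiled|clean>
step 5/6 (Left): <A|soiled|clean>
step 6/6 (Suck): <A|clean|clean>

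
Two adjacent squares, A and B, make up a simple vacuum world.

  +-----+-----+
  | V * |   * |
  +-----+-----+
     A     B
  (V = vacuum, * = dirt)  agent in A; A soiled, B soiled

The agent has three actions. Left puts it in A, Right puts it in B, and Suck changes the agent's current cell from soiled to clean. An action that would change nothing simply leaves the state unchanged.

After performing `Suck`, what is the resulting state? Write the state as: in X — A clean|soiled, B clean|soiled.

in A — A clean, B soiled

start: in A — A soiled, B soiled
t=1 Suck ⇒ in A — A clean, B soiled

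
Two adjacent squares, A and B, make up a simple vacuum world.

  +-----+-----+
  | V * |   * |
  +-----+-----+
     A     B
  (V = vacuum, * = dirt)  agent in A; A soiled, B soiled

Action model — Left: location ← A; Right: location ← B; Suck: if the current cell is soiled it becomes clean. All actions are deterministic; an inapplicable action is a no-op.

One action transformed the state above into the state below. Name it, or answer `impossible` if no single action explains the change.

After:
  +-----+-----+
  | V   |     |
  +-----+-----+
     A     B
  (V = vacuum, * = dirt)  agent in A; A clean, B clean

impossible

try  Left: <A|soiled|soiled>
try Right: <B|soiled|soiled>
try  Suck: <A|clean|soiled>
no single action produces the after-state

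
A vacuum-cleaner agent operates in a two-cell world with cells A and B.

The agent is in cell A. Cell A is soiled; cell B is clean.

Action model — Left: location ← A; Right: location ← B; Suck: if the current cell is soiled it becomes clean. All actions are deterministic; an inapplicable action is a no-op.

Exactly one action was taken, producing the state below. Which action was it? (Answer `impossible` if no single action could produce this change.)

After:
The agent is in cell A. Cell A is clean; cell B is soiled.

try  Left: <A|soiled|clean>
try Right: <B|soiled|clean>
try  Suck: <A|clean|clean>
no single action produces the after-state

impossible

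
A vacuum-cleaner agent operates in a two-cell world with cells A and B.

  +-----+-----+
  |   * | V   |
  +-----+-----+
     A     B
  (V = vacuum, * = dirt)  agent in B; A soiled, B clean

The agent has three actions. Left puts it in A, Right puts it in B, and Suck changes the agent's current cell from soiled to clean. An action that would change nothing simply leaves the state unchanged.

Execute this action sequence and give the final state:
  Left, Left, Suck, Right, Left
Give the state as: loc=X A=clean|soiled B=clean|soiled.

loc=A A=clean B=clean

Left (#1): loc=A A=soiled B=clean
Left (#2): loc=A A=soiled B=clean
Suck (#3): loc=A A=clean B=clean
Right (#4): loc=B A=clean B=clean
Left (#5): loc=A A=clean B=clean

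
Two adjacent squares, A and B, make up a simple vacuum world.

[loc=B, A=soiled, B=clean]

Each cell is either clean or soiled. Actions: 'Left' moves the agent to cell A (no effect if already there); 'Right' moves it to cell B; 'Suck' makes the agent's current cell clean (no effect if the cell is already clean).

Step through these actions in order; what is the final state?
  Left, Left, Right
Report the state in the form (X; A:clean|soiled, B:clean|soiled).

1. Left → (A; A:soiled, B:clean)
2. Left → (A; A:soiled, B:clean)
3. Right → (B; A:soiled, B:clean)

(B; A:soiled, B:clean)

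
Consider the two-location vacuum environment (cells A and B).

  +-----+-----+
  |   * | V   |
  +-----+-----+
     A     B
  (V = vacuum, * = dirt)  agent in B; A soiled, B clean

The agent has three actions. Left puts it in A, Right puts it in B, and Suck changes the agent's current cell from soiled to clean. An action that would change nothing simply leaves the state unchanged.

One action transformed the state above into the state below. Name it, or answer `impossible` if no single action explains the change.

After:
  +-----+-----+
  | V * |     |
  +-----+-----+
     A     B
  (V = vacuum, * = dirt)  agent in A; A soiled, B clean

Left

try  Left: in A — A soiled, B clean  ← match
try Right: in B — A soiled, B clean
try  Suck: in B — A soiled, B clean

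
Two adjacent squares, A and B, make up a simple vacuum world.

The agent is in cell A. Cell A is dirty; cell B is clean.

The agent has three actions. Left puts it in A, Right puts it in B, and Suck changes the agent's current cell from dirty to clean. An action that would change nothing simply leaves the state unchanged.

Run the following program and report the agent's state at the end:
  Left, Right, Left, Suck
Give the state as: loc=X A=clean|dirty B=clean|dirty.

t=1 Left ⇒ loc=A A=dirty B=clean
t=2 Right ⇒ loc=B A=dirty B=clean
t=3 Left ⇒ loc=A A=dirty B=clean
t=4 Suck ⇒ loc=A A=clean B=clean

loc=A A=clean B=clean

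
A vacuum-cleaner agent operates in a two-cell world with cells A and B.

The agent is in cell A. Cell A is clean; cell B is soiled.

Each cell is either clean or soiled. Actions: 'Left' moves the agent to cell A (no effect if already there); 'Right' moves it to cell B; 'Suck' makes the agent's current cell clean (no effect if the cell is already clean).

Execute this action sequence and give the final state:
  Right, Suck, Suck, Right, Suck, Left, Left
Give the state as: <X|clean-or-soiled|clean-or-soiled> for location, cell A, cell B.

step 1/7 (Right): <B|clean|soiled>
step 2/7 (Suck): <B|clean|clean>
step 3/7 (Suck): <B|clean|clean>
step 4/7 (Right): <B|clean|clean>
step 5/7 (Suck): <B|clean|clean>
step 6/7 (Left): <A|clean|clean>
step 7/7 (Left): <A|clean|clean>

<A|clean|clean>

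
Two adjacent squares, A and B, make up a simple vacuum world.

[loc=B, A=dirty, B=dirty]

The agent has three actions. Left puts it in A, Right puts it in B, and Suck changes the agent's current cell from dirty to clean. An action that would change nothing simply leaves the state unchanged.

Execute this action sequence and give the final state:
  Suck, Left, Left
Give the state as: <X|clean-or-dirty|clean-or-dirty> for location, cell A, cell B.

1. Suck → <B|dirty|clean>
2. Left → <A|dirty|clean>
3. Left → <A|dirty|clean>

<A|dirty|clean>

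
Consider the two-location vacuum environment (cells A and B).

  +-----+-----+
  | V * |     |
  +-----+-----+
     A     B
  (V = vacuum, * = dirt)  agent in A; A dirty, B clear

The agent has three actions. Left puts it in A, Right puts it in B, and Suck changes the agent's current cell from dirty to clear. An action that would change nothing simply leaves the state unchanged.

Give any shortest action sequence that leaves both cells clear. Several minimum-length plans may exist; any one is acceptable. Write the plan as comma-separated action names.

Suck

step 1/1 (Suck): (A; A:clear, B:clear)
min 1: A is dirty, one Suck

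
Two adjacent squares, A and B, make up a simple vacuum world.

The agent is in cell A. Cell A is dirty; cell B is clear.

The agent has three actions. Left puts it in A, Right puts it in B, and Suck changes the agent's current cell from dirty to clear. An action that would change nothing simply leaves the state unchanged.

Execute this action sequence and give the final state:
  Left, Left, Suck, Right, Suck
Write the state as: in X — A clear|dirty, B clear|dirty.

in B — A clear, B clear

t=1 Left ⇒ in A — A dirty, B clear
t=2 Left ⇒ in A — A dirty, B clear
t=3 Suck ⇒ in A — A clear, B clear
t=4 Right ⇒ in B — A clear, B clear
t=5 Suck ⇒ in B — A clear, B clear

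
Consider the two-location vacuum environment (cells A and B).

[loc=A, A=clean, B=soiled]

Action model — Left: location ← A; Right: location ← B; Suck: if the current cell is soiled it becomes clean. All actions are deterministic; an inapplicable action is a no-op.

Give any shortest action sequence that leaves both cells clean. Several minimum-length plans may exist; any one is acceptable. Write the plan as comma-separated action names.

1) do Right; now loc=B A=clean B=soiled
2) do Suck; now loc=B A=clean B=clean
min 2: go B then Suck

Right, Suck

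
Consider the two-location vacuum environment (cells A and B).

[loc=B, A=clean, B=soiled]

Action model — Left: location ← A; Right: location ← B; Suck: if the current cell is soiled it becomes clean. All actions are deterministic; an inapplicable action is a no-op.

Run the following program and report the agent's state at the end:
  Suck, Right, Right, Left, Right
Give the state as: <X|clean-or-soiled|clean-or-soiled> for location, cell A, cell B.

1) do Suck; now <B|clean|clean>
2) do Right; now <B|clean|clean>
3) do Right; now <B|clean|clean>
4) do Left; now <A|clean|clean>
5) do Right; now <B|clean|clean>

<B|clean|clean>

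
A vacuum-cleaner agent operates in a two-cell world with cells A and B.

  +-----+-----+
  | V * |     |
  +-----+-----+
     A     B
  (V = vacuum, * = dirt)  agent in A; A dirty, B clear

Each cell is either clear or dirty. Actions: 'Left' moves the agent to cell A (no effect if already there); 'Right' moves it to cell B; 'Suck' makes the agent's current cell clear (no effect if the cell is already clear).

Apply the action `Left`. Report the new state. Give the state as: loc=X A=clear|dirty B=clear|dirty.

loc=A A=dirty B=clear

start: loc=A A=dirty B=clear
Left (#1): loc=A A=dirty B=clear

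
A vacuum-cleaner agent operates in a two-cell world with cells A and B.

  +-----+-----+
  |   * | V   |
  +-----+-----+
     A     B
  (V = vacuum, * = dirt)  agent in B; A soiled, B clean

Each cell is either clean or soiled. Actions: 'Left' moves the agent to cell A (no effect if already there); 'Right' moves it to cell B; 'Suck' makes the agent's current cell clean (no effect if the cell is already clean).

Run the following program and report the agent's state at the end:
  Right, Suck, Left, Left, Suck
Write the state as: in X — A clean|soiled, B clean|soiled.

t=1 Right ⇒ in B — A soiled, B clean
t=2 Suck ⇒ in B — A soiled, B clean
t=3 Left ⇒ in A — A soiled, B clean
t=4 Left ⇒ in A — A soiled, B clean
t=5 Suck ⇒ in A — A clean, B clean

in A — A clean, B clean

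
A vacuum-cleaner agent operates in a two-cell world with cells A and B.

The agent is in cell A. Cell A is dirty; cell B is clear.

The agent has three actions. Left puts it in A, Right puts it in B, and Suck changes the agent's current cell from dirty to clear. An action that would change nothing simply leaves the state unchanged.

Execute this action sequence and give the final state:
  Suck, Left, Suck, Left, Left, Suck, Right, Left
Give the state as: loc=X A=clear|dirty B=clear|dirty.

Suck (#1): loc=A A=clear B=clear
Left (#2): loc=A A=clear B=clear
Suck (#3): loc=A A=clear B=clear
Left (#4): loc=A A=clear B=clear
Left (#5): loc=A A=clear B=clear
Suck (#6): loc=A A=clear B=clear
Right (#7): loc=B A=clear B=clear
Left (#8): loc=A A=clear B=clear

loc=A A=clear B=clear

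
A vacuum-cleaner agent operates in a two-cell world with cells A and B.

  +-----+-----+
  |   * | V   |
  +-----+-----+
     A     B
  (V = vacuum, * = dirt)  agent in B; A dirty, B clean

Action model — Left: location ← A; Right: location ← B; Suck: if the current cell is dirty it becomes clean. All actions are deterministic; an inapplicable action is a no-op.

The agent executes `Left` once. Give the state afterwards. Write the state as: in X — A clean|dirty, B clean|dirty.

start: in B — A dirty, B clean
[1] after Left: in A — A dirty, B clean

in A — A dirty, B clean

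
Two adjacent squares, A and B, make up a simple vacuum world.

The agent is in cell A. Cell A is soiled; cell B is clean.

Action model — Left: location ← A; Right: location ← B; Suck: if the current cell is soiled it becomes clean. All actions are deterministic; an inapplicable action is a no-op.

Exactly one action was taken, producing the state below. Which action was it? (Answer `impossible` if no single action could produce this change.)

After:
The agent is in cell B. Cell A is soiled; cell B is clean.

try  Left: loc=A A=soiled B=clean
try Right: loc=B A=soiled B=clean  ← match
try  Suck: loc=A A=clean B=clean

Right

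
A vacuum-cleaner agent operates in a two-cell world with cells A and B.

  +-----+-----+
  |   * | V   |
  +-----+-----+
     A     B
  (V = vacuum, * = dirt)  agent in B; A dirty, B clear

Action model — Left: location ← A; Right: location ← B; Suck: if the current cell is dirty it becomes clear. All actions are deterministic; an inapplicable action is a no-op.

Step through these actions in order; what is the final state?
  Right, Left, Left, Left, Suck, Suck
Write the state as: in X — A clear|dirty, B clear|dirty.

step 1/6 (Right): in B — A dirty, B clear
step 2/6 (Left): in A — A dirty, B clear
step 3/6 (Left): in A — A dirty, B clear
step 4/6 (Left): in A — A dirty, B clear
step 5/6 (Suck): in A — A clear, B clear
step 6/6 (Suck): in A — A clear, B clear

in A — A clear, B clear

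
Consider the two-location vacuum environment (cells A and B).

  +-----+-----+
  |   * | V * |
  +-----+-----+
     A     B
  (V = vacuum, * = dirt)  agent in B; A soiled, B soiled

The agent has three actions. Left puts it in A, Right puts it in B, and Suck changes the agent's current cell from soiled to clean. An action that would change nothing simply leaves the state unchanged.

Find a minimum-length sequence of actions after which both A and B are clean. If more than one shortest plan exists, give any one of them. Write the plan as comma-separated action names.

1) do Suck; now (B; A:soiled, B:clean)
2) do Left; now (A; A:soiled, B:clean)
3) do Suck; now (A; A:clean, B:clean)
min 3: Suck B + move + Suck A

Suck, Left, Suck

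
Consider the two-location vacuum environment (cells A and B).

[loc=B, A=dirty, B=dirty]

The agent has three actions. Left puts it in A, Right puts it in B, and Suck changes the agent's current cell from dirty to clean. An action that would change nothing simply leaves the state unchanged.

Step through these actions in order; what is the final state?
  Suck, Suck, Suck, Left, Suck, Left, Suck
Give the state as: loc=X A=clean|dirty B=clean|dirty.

t=1 Suck ⇒ loc=B A=dirty B=clean
t=2 Suck ⇒ loc=B A=dirty B=clean
t=3 Suck ⇒ loc=B A=dirty B=clean
t=4 Left ⇒ loc=A A=dirty B=clean
t=5 Suck ⇒ loc=A A=clean B=clean
t=6 Left ⇒ loc=A A=clean B=clean
t=7 Suck ⇒ loc=A A=clean B=clean

loc=A A=clean B=clean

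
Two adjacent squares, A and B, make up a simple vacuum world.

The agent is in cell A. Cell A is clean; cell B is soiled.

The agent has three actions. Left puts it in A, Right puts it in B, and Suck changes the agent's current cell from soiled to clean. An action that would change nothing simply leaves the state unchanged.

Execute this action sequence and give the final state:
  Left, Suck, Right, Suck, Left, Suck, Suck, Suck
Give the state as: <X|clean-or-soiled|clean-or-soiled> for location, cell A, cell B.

1. Left → <A|clean|soiled>
2. Suck → <A|clean|soiled>
3. Right → <B|clean|soiled>
4. Suck → <B|clean|clean>
5. Left → <A|clean|clean>
6. Suck → <A|clean|clean>
7. Suck → <A|clean|clean>
8. Suck → <A|clean|clean>

<A|clean|clean>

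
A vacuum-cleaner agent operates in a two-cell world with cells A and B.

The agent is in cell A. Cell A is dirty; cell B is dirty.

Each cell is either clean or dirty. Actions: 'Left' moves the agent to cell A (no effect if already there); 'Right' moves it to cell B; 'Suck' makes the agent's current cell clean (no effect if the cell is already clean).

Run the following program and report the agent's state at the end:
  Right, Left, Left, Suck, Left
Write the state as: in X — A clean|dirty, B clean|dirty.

in A — A clean, B dirty

step 1/5 (Right): in B — A dirty, B dirty
step 2/5 (Left): in A — A dirty, B dirty
step 3/5 (Left): in A — A dirty, B dirty
step 4/5 (Suck): in A — A clean, B dirty
step 5/5 (Left): in A — A clean, B dirty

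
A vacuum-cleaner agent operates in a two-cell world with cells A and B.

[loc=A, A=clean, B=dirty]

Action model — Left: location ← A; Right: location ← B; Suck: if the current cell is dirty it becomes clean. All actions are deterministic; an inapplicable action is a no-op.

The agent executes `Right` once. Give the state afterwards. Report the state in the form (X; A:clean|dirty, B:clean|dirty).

start: (A; A:clean, B:dirty)
1. Right → (B; A:clean, B:dirty)

(B; A:clean, B:dirty)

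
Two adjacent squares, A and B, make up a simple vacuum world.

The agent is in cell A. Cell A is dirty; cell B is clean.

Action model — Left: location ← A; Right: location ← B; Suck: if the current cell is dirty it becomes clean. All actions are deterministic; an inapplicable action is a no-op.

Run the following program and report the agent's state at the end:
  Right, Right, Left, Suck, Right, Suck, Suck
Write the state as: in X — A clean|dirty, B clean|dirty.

1) do Right; now in B — A dirty, B clean
2) do Right; now in B — A dirty, B clean
3) do Left; now in A — A dirty, B clean
4) do Suck; now in A — A clean, B clean
5) do Right; now in B — A clean, B clean
6) do Suck; now in B — A clean, B clean
7) do Suck; now in B — A clean, B clean

in B — A clean, B clean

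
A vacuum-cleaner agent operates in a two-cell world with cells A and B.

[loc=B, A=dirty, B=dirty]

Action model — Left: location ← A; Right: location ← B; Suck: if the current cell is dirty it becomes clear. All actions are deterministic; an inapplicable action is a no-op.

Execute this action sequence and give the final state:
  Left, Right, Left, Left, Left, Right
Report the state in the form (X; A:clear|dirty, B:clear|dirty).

(B; A:dirty, B:dirty)

t=1 Left ⇒ (A; A:dirty, B:dirty)
t=2 Right ⇒ (B; A:dirty, B:dirty)
t=3 Left ⇒ (A; A:dirty, B:dirty)
t=4 Left ⇒ (A; A:dirty, B:dirty)
t=5 Left ⇒ (A; A:dirty, B:dirty)
t=6 Right ⇒ (B; A:dirty, B:dirty)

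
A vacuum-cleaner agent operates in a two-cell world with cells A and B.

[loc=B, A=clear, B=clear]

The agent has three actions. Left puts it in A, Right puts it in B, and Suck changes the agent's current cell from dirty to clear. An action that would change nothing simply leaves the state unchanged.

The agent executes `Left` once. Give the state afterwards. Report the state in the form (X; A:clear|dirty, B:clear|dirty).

(A; A:clear, B:clear)

start: (B; A:clear, B:clear)
step 1/1 (Left): (A; A:clear, B:clear)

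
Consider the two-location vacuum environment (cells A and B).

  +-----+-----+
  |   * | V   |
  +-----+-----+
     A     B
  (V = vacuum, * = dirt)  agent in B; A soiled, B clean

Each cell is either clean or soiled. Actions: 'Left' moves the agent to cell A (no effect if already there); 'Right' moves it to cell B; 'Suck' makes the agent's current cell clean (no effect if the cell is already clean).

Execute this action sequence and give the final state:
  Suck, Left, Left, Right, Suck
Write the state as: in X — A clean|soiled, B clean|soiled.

in B — A soiled, B clean

Suck (#1): in B — A soiled, B clean
Left (#2): in A — A soiled, B clean
Left (#3): in A — A soiled, B clean
Right (#4): in B — A soiled, B clean
Suck (#5): in B — A soiled, B clean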